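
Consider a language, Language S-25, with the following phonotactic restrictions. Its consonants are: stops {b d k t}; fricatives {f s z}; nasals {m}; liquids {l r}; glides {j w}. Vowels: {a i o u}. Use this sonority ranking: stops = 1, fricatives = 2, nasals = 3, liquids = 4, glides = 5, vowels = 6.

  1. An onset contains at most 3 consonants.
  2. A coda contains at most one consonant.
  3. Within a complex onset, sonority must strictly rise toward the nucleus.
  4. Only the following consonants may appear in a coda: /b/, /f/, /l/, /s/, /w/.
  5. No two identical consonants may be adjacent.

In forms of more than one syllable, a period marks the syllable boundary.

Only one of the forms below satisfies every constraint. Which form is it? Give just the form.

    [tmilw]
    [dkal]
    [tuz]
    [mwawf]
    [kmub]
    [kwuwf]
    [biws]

[tmilw] — violates constraint 2: syllable 1 coda /lw/ has 2 consonants (> 1) → ill-formed
[dkal] — violates constraint 3: syllable 1 onset /dk/: /d/ (stop, 1) → /k/ (stop, 1) does not rise → ill-formed
[tuz] — violates constraint 4: syllable 1 coda contains /z/, which is not a licensed coda consonant → ill-formed
[mwawf] — violates constraint 2: syllable 1 coda /wf/ has 2 consonants (> 1) → ill-formed
[kmub] — σ1 onset /km/ (1→3 rises), coda /b/ ok → well-formed
[kwuwf] — violates constraint 2: syllable 1 coda /wf/ has 2 consonants (> 1) → ill-formed
[biws] — violates constraint 2: syllable 1 coda /ws/ has 2 consonants (> 1) → ill-formed

[kmub]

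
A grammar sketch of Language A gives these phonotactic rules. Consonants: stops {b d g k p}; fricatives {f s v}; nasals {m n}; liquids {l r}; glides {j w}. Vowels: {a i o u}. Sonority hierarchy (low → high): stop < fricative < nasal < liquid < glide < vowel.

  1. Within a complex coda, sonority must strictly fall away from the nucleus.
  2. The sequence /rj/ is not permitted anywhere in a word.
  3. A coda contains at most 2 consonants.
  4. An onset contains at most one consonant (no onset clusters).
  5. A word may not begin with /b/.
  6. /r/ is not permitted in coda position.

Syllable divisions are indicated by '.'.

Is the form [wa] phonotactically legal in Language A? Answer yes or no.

yes

[wa] — σ1 onset /w/, coda /∅/ ok → phonotactically legal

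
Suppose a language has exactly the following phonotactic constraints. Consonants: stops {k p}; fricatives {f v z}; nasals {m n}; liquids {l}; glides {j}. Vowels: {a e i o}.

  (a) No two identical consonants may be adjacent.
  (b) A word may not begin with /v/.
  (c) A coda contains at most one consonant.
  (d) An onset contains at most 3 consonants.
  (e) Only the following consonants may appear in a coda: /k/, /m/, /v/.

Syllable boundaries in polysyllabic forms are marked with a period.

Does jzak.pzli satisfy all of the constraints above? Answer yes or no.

yes

jzak.pzli — σ1 onset /jz/ (2C), coda /k/ ok; σ2 onset /pzl/ (3C), coda /∅/ ok → licit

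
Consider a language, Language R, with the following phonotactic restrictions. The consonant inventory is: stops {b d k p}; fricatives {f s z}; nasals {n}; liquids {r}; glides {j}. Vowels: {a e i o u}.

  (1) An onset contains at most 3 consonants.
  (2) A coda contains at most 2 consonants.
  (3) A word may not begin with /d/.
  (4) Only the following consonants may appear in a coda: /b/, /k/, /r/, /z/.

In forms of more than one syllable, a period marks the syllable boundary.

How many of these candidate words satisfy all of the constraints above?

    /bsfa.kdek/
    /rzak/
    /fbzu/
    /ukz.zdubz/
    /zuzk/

5

/bsfa.kdek/ — σ1 onset /bsf/ (3C), coda /∅/ ok; σ2 onset /kd/ (2C), coda /k/ ok → phonotactically legal
/rzak/ — σ1 onset /rz/ (2C), coda /k/ ok → phonotactically legal
/fbzu/ — σ1 onset /fbz/ (3C), coda /∅/ ok → phonotactically legal
/ukz.zdubz/ — σ1 onset /∅/, coda /kz/ (2C) ok; σ2 onset /zd/ (2C), coda /bz/ (2C) ok → phonotactically legal
/zuzk/ — σ1 onset /z/, coda /zk/ (2C) ok → phonotactically legal
Phonotactically legal: /bsfa.kdek/, /rzak/, /fbzu/, /ukz.zdubz/, /zuzk/ → 5.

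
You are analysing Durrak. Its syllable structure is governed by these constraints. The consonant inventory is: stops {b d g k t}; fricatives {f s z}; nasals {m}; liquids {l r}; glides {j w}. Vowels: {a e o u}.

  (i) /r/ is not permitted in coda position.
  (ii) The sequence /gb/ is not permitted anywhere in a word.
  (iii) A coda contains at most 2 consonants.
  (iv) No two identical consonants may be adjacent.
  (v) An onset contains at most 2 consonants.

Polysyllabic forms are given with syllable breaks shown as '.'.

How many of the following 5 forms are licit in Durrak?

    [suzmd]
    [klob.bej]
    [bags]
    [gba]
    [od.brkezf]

1

[suzmd] — violates constraint (iii): syllable 1 coda /zmd/ has 3 consonants (> 2) → illicit
[klob.bej] — violates constraint (iv): adjacent identical consonants /bb/ → illicit
[bags] — σ1 onset /b/, coda /gs/ (2C) ok → licit
[gba] — violates constraint (ii): contains banned sequence /gb/ → illicit
[od.brkezf] — violates constraint (v): syllable 2 onset /brk/ has 3 consonants (> 2) → illicit
Licit: [bags] → 1.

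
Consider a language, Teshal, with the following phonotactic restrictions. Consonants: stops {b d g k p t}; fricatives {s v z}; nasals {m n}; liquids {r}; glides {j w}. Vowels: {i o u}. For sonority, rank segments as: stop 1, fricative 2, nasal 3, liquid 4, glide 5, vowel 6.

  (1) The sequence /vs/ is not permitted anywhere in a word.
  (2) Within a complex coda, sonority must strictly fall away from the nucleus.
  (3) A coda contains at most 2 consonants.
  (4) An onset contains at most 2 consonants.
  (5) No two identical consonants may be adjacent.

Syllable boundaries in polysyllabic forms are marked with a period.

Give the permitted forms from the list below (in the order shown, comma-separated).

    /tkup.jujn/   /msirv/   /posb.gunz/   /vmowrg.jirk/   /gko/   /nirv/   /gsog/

/tkup.jujn/, /msirv/, /posb.gunz/, /gko/, /nirv/, /gsog/

/tkup.jujn/ — σ1 onset /tk/ (2C), coda /p/ ok; σ2 onset /j/, coda /jn/ (5→3 falls) ok → permitted
/msirv/ — σ1 onset /ms/ (2C), coda /rv/ (4→2 falls) ok → permitted
/posb.gunz/ — σ1 onset /p/, coda /sb/ (2→1 falls) ok; σ2 onset /g/, coda /nz/ (3→2 falls) ok → permitted
/vmowrg.jirk/ — violates constraint 3: syllable 1 coda /wrg/ has 3 consonants (> 2) → not permitted
/gko/ — σ1 onset /gk/ (2C), coda /∅/ ok → permitted
/nirv/ — σ1 onset /n/, coda /rv/ (4→2 falls) ok → permitted
/gsog/ — σ1 onset /gs/ (2C), coda /g/ ok → permitted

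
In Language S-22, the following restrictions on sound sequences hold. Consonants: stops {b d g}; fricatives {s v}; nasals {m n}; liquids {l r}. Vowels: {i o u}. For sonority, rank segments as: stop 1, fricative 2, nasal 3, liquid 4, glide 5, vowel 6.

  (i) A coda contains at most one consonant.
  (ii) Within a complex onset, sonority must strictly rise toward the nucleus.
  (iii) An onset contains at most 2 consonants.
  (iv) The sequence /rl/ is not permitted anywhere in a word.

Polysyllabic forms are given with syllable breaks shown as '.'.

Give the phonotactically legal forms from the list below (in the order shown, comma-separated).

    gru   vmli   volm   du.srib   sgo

gru — σ1 onset /gr/ (1→4 rises), coda /∅/ ok → phonotactically legal
vmli — violates constraint (iii): syllable 1 onset /vml/ has 3 consonants (> 2) → phonotactically illegal
volm — violates constraint (i): syllable 1 coda /lm/ has 2 consonants (> 1) → phonotactically illegal
du.srib — σ1 onset /d/, coda /∅/ ok; σ2 onset /sr/ (2→4 rises), coda /b/ ok → phonotactically legal
sgo — violates constraint (ii): syllable 1 onset /sg/: /s/ (fricative, 2) → /g/ (stop, 1) does not rise → phonotactically illegal

gru, du.srib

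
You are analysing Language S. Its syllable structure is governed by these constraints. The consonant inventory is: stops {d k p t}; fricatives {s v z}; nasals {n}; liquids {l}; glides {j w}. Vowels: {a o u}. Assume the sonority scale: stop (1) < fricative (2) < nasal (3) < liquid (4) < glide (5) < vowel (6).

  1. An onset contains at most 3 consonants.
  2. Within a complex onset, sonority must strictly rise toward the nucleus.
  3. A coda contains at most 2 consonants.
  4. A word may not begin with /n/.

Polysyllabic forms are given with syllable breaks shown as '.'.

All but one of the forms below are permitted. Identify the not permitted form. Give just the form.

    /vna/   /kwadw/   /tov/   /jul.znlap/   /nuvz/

/nuvz/

/vna/ — σ1 onset /vn/ (2→3 rises), coda /∅/ ok → permitted
/kwadw/ — σ1 onset /kw/ (1→5 rises), coda /dw/ (2C) ok → permitted
/tov/ — σ1 onset /t/, coda /v/ ok → permitted
/jul.znlap/ — σ1 onset /j/, coda /l/ ok; σ2 onset /znl/ (2→3→4 rises), coda /p/ ok → permitted
/nuvz/ — violates constraint 4: word begins with /n/ → not permitted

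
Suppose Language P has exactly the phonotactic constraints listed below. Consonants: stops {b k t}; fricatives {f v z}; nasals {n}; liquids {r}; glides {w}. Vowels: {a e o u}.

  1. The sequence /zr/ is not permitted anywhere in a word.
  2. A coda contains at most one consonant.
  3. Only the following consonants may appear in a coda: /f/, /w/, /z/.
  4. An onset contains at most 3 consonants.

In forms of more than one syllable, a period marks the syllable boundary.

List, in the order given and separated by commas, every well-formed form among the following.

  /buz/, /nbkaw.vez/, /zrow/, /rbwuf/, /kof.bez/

/buz/ — σ1 onset /b/, coda /z/ ok → well-formed
/nbkaw.vez/ — σ1 onset /nbk/ (3C), coda /w/ ok; σ2 onset /v/, coda /z/ ok → well-formed
/zrow/ — violates constraint 1: contains banned sequence /zr/ → ill-formed
/rbwuf/ — σ1 onset /rbw/ (3C), coda /f/ ok → well-formed
/kof.bez/ — σ1 onset /k/, coda /f/ ok; σ2 onset /b/, coda /z/ ok → well-formed

/buz/, /nbkaw.vez/, /rbwuf/, /kof.bez/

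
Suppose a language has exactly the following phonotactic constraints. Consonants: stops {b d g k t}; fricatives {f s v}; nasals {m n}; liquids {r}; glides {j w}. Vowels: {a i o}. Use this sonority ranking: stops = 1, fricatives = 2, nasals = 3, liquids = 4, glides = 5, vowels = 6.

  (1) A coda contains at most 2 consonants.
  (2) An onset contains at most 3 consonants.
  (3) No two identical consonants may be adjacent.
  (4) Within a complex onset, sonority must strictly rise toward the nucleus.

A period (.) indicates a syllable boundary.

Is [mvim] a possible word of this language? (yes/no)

[mvim] — violates constraint 4: syllable 1 onset /mv/: /m/ (nasal, 3) → /v/ (fricative, 2) does not rise → phonotactically illegal

no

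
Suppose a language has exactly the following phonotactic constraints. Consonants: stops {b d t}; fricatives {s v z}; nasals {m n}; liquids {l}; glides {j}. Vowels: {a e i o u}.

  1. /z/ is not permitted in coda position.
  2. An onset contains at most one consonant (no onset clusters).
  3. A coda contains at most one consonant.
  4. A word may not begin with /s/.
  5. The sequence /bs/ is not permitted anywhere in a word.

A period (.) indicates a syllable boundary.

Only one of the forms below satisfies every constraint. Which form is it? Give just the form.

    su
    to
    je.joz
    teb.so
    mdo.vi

su — violates constraint 4: word begins with /s/ → ill-formed
to — σ1 onset /t/, coda /∅/ ok → well-formed
je.joz — violates constraint 1: syllable 2 coda contains /z/ → ill-formed
teb.so — violates constraint 5: contains banned sequence /bs/ → ill-formed
mdo.vi — violates constraint 2: syllable 1 onset /md/ has 2 consonants (> 1) → ill-formed

to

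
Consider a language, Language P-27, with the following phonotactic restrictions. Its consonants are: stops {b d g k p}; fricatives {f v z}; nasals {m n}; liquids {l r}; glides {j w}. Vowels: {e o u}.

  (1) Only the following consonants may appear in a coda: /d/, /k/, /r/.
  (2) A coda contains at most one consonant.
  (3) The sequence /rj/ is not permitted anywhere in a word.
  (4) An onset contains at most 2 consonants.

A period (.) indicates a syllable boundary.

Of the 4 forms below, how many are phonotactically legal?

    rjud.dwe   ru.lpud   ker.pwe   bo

rjud.dwe — violates constraint 3: contains banned sequence /rj/ → phonotactically illegal
ru.lpud — σ1 onset /r/, coda /∅/ ok; σ2 onset /lp/ (2C), coda /d/ ok → phonotactically legal
ker.pwe — σ1 onset /k/, coda /r/ ok; σ2 onset /pw/ (2C), coda /∅/ ok → phonotactically legal
bo — σ1 onset /b/, coda /∅/ ok → phonotactically legal
Phonotactically legal: ru.lpud, ker.pwe, bo → 3.

3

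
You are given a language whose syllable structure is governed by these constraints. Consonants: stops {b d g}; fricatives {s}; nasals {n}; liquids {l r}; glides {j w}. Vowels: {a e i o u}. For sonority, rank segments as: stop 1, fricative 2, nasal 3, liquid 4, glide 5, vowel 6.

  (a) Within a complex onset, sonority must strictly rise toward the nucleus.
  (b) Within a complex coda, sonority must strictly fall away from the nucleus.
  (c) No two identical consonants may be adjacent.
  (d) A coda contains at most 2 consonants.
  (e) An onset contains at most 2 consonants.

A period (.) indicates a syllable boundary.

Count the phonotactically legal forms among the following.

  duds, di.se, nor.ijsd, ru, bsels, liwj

duds — violates constraint (b): syllable 1 coda /ds/: /d/ (stop, 1) → /s/ (fricative, 2) does not fall → phonotactically illegal
di.se — σ1 onset /d/, coda /∅/ ok; σ2 onset /s/, coda /∅/ ok → phonotactically legal
nor.ijsd — violates constraint (d): syllable 2 coda /jsd/ has 3 consonants (> 2) → phonotactically illegal
ru — σ1 onset /r/, coda /∅/ ok → phonotactically legal
bsels — σ1 onset /bs/ (1→2 rises), coda /ls/ (4→2 falls) ok → phonotactically legal
liwj — violates constraint (b): syllable 1 coda /wj/: /w/ (glide, 5) → /j/ (glide, 5) does not fall → phonotactically illegal
Phonotactically legal: di.se, ru, bsels → 3.

3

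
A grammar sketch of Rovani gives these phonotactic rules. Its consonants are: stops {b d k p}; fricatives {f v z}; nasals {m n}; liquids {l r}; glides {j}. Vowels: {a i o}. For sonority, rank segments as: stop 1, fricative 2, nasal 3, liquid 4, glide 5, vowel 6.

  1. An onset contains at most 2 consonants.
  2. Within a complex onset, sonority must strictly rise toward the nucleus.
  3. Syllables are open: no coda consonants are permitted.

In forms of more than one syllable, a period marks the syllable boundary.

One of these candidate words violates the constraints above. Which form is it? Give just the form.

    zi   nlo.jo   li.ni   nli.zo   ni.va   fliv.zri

zi — σ1 onset /z/, coda /∅/ ok → licit
nlo.jo — σ1 onset /nl/ (3→4 rises), coda /∅/ ok; σ2 onset /j/, coda /∅/ ok → licit
li.ni — σ1 onset /l/, coda /∅/ ok; σ2 onset /n/, coda /∅/ ok → licit
nli.zo — σ1 onset /nl/ (3→4 rises), coda /∅/ ok; σ2 onset /z/, coda /∅/ ok → licit
ni.va — σ1 onset /n/, coda /∅/ ok; σ2 onset /v/, coda /∅/ ok → licit
fliv.zri — violates constraint 3: syllable 1 coda /v/ has 1 consonant (> 0) → illicit

fliv.zri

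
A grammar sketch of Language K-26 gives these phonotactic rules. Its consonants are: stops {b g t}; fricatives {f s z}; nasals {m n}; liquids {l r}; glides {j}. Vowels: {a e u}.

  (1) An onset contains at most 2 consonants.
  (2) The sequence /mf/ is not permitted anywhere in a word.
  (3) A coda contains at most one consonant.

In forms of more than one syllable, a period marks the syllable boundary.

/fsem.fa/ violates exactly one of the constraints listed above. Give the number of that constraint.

/fsem.fa/: contains banned sequence /mf/.
This is a violation of constraint 2: "The sequence /mf/ is not permitted anywhere in a word."
The remaining constraints (1, 3) are satisfied.

2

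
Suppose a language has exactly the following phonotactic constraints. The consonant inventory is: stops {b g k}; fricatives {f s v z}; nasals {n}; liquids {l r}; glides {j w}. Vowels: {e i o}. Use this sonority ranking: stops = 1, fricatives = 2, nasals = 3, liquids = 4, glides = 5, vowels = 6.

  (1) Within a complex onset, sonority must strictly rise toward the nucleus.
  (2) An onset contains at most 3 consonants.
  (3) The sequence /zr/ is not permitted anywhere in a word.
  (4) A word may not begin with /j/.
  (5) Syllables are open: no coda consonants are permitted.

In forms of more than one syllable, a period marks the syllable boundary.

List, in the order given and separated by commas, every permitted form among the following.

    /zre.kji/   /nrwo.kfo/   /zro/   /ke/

/zre.kji/ — violates constraint 3: contains banned sequence /zr/ → not permitted
/nrwo.kfo/ — σ1 onset /nrw/ (3→4→5 rises), coda /∅/ ok; σ2 onset /kf/ (1→2 rises), coda /∅/ ok → permitted
/zro/ — violates constraint 3: contains banned sequence /zr/ → not permitted
/ke/ — σ1 onset /k/, coda /∅/ ok → permitted

/nrwo.kfo/, /ke/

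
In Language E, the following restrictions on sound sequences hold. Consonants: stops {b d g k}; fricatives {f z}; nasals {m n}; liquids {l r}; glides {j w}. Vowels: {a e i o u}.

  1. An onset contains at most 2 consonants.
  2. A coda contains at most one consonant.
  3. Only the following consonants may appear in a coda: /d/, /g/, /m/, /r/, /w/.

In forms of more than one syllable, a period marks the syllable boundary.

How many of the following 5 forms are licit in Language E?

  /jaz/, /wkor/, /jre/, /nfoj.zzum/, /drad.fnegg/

/jaz/ — violates constraint 3: syllable 1 coda contains /z/, which is not a licensed coda consonant → illicit
/wkor/ — σ1 onset /wk/ (2C), coda /r/ ok → licit
/jre/ — σ1 onset /jr/ (2C), coda /∅/ ok → licit
/nfoj.zzum/ — violates constraint 3: syllable 1 coda contains /j/, which is not a licensed coda consonant → illicit
/drad.fnegg/ — violates constraint 2: syllable 2 coda /gg/ has 2 consonants (> 1) → illicit
Licit: /wkor/, /jre/ → 2.

2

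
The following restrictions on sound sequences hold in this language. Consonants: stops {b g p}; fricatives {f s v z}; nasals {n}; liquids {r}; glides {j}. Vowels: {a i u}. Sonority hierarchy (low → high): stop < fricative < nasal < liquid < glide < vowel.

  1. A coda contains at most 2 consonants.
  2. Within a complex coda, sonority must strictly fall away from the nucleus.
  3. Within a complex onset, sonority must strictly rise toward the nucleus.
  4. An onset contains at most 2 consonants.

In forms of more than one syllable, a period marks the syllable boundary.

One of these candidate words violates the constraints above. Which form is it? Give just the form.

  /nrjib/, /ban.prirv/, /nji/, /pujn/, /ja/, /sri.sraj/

/nrjib/ — violates constraint 4: syllable 1 onset /nrj/ has 3 consonants (> 2) → not permitted
/ban.prirv/ — σ1 onset /b/, coda /n/ ok; σ2 onset /pr/ (1→4 rises), coda /rv/ (4→2 falls) ok → permitted
/nji/ — σ1 onset /nj/ (3→5 rises), coda /∅/ ok → permitted
/pujn/ — σ1 onset /p/, coda /jn/ (5→3 falls) ok → permitted
/ja/ — σ1 onset /j/, coda /∅/ ok → permitted
/sri.sraj/ — σ1 onset /sr/ (2→4 rises), coda /∅/ ok; σ2 onset /sr/ (2→4 rises), coda /j/ ok → permitted

/nrjib/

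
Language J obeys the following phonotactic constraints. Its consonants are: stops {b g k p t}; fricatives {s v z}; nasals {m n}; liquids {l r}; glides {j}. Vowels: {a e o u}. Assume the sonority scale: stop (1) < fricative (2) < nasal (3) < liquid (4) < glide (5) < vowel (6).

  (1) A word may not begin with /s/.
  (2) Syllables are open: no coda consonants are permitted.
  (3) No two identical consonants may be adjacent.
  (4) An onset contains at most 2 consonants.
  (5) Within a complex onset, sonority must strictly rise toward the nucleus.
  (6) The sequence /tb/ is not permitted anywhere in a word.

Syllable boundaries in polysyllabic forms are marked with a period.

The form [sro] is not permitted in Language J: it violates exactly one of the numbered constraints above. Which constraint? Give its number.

[sro]: word begins with /s/.
This is a violation of constraint 1: "A word may not begin with /s/."
The remaining constraints (2, 3, 4, 5, 6) are satisfied.

1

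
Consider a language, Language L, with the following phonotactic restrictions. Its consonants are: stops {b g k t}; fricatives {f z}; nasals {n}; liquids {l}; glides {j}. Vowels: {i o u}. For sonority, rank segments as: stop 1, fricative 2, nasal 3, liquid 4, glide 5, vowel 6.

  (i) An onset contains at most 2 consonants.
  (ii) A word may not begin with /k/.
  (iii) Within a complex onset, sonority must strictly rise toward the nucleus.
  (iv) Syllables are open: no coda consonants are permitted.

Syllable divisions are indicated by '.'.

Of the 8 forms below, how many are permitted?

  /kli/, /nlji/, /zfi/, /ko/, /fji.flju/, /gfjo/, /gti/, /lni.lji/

/kli/ — violates constraint (ii): word begins with /k/ → not permitted
/nlji/ — violates constraint (i): syllable 1 onset /nlj/ has 3 consonants (> 2) → not permitted
/zfi/ — violates constraint (iii): syllable 1 onset /zf/: /z/ (fricative, 2) → /f/ (fricative, 2) does not rise → not permitted
/ko/ — violates constraint (ii): word begins with /k/ → not permitted
/fji.flju/ — violates constraint (i): syllable 2 onset /flj/ has 3 consonants (> 2) → not permitted
/gfjo/ — violates constraint (i): syllable 1 onset /gfj/ has 3 consonants (> 2) → not permitted
/gti/ — violates constraint (iii): syllable 1 onset /gt/: /g/ (stop, 1) → /t/ (stop, 1) does not rise → not permitted
/lni.lji/ — violates constraint (iii): syllable 1 onset /ln/: /l/ (liquid, 4) → /n/ (nasal, 3) does not rise → not permitted
No form is permitted → 0.

0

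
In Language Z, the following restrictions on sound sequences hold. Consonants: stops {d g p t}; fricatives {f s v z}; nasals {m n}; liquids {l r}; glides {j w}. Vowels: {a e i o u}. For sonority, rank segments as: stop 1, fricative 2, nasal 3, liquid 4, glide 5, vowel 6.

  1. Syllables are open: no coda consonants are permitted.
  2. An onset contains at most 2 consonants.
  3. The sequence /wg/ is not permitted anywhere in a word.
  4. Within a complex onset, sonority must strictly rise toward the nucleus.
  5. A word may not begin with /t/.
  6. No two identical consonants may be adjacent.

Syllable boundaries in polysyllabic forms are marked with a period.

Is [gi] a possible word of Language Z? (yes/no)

[gi] — σ1 onset /g/, coda /∅/ ok → licit

yes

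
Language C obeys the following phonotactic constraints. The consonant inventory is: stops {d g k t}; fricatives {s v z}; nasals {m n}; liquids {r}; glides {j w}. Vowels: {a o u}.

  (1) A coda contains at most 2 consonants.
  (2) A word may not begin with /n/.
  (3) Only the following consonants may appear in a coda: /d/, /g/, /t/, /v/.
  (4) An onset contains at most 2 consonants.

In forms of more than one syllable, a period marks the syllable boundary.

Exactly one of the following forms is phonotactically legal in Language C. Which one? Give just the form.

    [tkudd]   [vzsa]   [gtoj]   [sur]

[tkudd]

[tkudd] — σ1 onset /tk/ (2C), coda /dd/ (2C) ok → phonotactically legal
[vzsa] — violates constraint 4: syllable 1 onset /vzs/ has 3 consonants (> 2) → phonotactically illegal
[gtoj] — violates constraint 3: syllable 1 coda contains /j/, which is not a licensed coda consonant → phonotactically illegal
[sur] — violates constraint 3: syllable 1 coda contains /r/, which is not a licensed coda consonant → phonotactically illegal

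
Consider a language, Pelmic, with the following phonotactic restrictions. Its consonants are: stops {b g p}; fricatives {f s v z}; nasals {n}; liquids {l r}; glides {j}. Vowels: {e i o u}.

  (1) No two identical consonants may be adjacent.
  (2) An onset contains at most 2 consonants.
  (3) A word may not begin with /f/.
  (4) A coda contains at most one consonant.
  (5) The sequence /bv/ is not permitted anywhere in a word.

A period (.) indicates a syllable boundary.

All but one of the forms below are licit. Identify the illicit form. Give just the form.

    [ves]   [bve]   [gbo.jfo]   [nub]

[ves] — σ1 onset /v/, coda /s/ ok → licit
[bve] — violates constraint 5: contains banned sequence /bv/ → illicit
[gbo.jfo] — σ1 onset /gb/ (2C), coda /∅/ ok; σ2 onset /jf/ (2C), coda /∅/ ok → licit
[nub] — σ1 onset /n/, coda /b/ ok → licit

[bve]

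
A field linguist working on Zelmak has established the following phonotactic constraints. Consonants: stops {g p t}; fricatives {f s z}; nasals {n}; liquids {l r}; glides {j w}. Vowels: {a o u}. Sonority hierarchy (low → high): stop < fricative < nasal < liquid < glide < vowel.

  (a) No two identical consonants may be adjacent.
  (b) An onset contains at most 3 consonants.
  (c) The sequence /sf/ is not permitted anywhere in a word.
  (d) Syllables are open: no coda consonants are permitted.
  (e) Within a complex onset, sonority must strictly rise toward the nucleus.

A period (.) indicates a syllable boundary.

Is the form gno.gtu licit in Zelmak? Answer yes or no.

no

gno.gtu — violates constraint (e): syllable 2 onset /gt/: /g/ (stop, 1) → /t/ (stop, 1) does not rise → illicit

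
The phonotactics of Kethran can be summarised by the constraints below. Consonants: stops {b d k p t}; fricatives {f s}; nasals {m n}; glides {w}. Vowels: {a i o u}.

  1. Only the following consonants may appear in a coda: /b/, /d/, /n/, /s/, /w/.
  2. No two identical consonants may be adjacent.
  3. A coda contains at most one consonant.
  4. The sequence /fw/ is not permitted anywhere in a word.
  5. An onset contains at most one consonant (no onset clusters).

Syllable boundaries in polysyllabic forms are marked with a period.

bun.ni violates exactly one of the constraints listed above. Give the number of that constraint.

bun.ni: adjacent identical consonants /nn/.
This is a violation of constraint 2: "No two identical consonants may be adjacent."
The remaining constraints (1, 3, 4, 5) are satisfied.

2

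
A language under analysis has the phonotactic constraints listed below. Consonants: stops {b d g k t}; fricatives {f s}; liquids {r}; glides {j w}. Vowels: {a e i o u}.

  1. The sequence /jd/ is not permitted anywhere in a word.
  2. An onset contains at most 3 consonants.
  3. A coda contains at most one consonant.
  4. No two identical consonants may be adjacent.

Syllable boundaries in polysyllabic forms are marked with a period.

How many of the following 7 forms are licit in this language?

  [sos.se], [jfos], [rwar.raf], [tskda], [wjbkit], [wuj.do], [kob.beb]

1

[sos.se] — violates constraint 4: adjacent identical consonants /ss/ → illicit
[jfos] — σ1 onset /jf/ (2C), coda /s/ ok → licit
[rwar.raf] — violates constraint 4: adjacent identical consonants /rr/ → illicit
[tskda] — violates constraint 2: syllable 1 onset /tskd/ has 4 consonants (> 3) → illicit
[wjbkit] — violates constraint 2: syllable 1 onset /wjbk/ has 4 consonants (> 3) → illicit
[wuj.do] — violates constraint 1: contains banned sequence /jd/ → illicit
[kob.beb] — violates constraint 4: adjacent identical consonants /bb/ → illicit
Licit: [jfos] → 1.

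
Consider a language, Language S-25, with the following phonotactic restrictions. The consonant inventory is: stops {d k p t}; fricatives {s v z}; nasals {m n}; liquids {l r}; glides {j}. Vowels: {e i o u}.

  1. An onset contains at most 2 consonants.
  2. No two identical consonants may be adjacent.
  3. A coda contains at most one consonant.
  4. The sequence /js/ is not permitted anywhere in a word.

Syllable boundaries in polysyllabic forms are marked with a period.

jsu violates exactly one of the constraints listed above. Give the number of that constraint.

jsu: contains banned sequence /js/.
This is a violation of constraint 4: "The sequence /js/ is not permitted anywhere in a word."
The remaining constraints (1, 2, 3) are satisfied.

4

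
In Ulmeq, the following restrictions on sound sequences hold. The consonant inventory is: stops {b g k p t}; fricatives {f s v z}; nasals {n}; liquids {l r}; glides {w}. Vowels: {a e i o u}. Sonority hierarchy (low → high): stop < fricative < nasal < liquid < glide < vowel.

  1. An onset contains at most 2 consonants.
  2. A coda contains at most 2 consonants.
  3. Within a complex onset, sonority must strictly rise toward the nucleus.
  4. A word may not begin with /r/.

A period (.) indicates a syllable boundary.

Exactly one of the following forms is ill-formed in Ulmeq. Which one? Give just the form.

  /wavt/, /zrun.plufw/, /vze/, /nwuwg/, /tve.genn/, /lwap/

/vze/

/wavt/ — σ1 onset /w/, coda /vt/ (2C) ok → well-formed
/zrun.plufw/ — σ1 onset /zr/ (2→4 rises), coda /n/ ok; σ2 onset /pl/ (1→4 rises), coda /fw/ (2C) ok → well-formed
/vze/ — violates constraint 3: syllable 1 onset /vz/: /v/ (fricative, 2) → /z/ (fricative, 2) does not rise → ill-formed
/nwuwg/ — σ1 onset /nw/ (3→5 rises), coda /wg/ (2C) ok → well-formed
/tve.genn/ — σ1 onset /tv/ (1→2 rises), coda /∅/ ok; σ2 onset /g/, coda /nn/ (2C) ok → well-formed
/lwap/ — σ1 onset /lw/ (4→5 rises), coda /p/ ok → well-formed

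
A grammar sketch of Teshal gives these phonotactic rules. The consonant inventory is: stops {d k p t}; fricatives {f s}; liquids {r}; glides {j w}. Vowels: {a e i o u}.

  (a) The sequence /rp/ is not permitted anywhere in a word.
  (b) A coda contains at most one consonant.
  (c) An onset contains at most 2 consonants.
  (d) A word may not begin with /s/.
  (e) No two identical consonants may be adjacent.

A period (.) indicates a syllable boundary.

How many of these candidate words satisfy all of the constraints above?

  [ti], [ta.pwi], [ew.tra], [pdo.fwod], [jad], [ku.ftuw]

6

[ti] — σ1 onset /t/, coda /∅/ ok → phonotactically legal
[ta.pwi] — σ1 onset /t/, coda /∅/ ok; σ2 onset /pw/ (2C), coda /∅/ ok → phonotactically legal
[ew.tra] — σ1 onset /∅/, coda /w/ ok; σ2 onset /tr/ (2C), coda /∅/ ok → phonotactically legal
[pdo.fwod] — σ1 onset /pd/ (2C), coda /∅/ ok; σ2 onset /fw/ (2C), coda /d/ ok → phonotactically legal
[jad] — σ1 onset /j/, coda /d/ ok → phonotactically legal
[ku.ftuw] — σ1 onset /k/, coda /∅/ ok; σ2 onset /ft/ (2C), coda /w/ ok → phonotactically legal
Phonotactically legal: [ti], [ta.pwi], [ew.tra], [pdo.fwod], [jad], [ku.ftuw] → 6.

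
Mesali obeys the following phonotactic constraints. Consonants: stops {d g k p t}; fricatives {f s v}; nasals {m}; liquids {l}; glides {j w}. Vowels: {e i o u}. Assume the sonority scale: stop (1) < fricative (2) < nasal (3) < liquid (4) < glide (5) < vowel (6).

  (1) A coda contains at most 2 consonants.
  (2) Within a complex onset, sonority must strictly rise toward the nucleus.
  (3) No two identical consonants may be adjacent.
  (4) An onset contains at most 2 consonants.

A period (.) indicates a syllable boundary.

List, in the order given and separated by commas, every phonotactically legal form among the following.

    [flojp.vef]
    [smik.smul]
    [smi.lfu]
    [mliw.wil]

[flojp.vef], [smik.smul]

[flojp.vef] — σ1 onset /fl/ (2→4 rises), coda /jp/ (2C) ok; σ2 onset /v/, coda /f/ ok → phonotactically legal
[smik.smul] — σ1 onset /sm/ (2→3 rises), coda /k/ ok; σ2 onset /sm/ (2→3 rises), coda /l/ ok → phonotactically legal
[smi.lfu] — violates constraint 2: syllable 2 onset /lf/: /l/ (liquid, 4) → /f/ (fricative, 2) does not rise → phonotactically illegal
[mliw.wil] — violates constraint 3: adjacent identical consonants /ww/ → phonotactically illegal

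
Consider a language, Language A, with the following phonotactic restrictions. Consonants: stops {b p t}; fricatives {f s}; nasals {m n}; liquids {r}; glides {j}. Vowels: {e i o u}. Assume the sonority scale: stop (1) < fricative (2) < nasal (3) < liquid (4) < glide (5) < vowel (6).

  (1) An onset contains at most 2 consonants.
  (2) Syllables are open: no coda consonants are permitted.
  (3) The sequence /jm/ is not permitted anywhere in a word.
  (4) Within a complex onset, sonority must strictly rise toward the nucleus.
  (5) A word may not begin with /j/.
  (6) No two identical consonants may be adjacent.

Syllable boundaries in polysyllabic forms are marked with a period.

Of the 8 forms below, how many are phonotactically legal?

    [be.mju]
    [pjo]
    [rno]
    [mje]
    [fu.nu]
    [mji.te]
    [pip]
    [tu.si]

6

[be.mju] — σ1 onset /b/, coda /∅/ ok; σ2 onset /mj/ (3→5 rises), coda /∅/ ok → phonotactically legal
[pjo] — σ1 onset /pj/ (1→5 rises), coda /∅/ ok → phonotactically legal
[rno] — violates constraint 4: syllable 1 onset /rn/: /r/ (liquid, 4) → /n/ (nasal, 3) does not rise → phonotactically illegal
[mje] — σ1 onset /mj/ (3→5 rises), coda /∅/ ok → phonotactically legal
[fu.nu] — σ1 onset /f/, coda /∅/ ok; σ2 onset /n/, coda /∅/ ok → phonotactically legal
[mji.te] — σ1 onset /mj/ (3→5 rises), coda /∅/ ok; σ2 onset /t/, coda /∅/ ok → phonotactically legal
[pip] — violates constraint 2: syllable 1 coda /p/ has 1 consonant (> 0) → phonotactically illegal
[tu.si] — σ1 onset /t/, coda /∅/ ok; σ2 onset /s/, coda /∅/ ok → phonotactically legal
Phonotactically legal: [be.mju], [pjo], [mje], [fu.nu], [mji.te], [tu.si] → 6.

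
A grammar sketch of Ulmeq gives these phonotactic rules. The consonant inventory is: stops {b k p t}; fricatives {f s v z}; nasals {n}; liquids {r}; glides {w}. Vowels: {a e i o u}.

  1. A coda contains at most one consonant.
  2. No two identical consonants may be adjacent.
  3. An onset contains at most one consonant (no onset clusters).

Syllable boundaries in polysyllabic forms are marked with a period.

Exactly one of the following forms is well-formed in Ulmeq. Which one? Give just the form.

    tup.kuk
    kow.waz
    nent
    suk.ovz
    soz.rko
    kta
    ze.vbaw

tup.kuk

tup.kuk — σ1 onset /t/, coda /p/ ok; σ2 onset /k/, coda /k/ ok → well-formed
kow.waz — violates constraint 2: adjacent identical consonants /ww/ → ill-formed
nent — violates constraint 1: syllable 1 coda /nt/ has 2 consonants (> 1) → ill-formed
suk.ovz — violates constraint 1: syllable 2 coda /vz/ has 2 consonants (> 1) → ill-formed
soz.rko — violates constraint 3: syllable 2 onset /rk/ has 2 consonants (> 1) → ill-formed
kta — violates constraint 3: syllable 1 onset /kt/ has 2 consonants (> 1) → ill-formed
ze.vbaw — violates constraint 3: syllable 2 onset /vb/ has 2 consonants (> 1) → ill-formed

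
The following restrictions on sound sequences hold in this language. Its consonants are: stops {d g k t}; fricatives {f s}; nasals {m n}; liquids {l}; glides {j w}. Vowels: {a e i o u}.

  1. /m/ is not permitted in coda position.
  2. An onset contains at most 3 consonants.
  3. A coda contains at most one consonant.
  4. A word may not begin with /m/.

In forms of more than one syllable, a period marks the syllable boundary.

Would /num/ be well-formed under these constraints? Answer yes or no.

/num/ — violates constraint 1: syllable 1 coda contains /m/ → ill-formed

no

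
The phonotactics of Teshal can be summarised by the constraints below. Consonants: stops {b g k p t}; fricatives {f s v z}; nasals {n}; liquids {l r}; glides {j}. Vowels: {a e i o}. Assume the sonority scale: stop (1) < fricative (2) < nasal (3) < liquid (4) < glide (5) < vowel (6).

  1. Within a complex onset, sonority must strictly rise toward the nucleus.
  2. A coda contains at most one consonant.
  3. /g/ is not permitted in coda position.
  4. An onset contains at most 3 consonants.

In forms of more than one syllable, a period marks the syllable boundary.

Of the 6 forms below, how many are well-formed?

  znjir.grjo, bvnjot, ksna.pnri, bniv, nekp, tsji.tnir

znjir.grjo — σ1 onset /znj/ (2→3→5 rises), coda /r/ ok; σ2 onset /grj/ (1→4→5 rises), coda /∅/ ok → well-formed
bvnjot — violates constraint 4: syllable 1 onset /bvnj/ has 4 consonants (> 3) → ill-formed
ksna.pnri — σ1 onset /ksn/ (1→2→3 rises), coda /∅/ ok; σ2 onset /pnr/ (1→3→4 rises), coda /∅/ ok → well-formed
bniv — σ1 onset /bn/ (1→3 rises), coda /v/ ok → well-formed
nekp — violates constraint 2: syllable 1 coda /kp/ has 2 consonants (> 1) → ill-formed
tsji.tnir — σ1 onset /tsj/ (1→2→5 rises), coda /∅/ ok; σ2 onset /tn/ (1→3 rises), coda /r/ ok → well-formed
Well-formed: znjir.grjo, ksna.pnri, bniv, tsji.tnir → 4.

4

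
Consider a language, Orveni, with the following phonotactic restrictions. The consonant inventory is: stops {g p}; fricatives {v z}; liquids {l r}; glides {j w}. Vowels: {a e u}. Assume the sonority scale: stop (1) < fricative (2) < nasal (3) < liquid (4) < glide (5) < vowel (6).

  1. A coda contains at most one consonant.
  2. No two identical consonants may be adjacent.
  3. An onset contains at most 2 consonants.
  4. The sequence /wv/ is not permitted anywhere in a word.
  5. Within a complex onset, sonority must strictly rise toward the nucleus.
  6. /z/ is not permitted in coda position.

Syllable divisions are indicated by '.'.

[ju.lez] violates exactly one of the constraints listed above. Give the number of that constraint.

6

[ju.lez]: syllable 2 coda contains /z/.
This is a violation of constraint 6: "/z/ is not permitted in coda position."
The remaining constraints (1, 2, 3, 4, 5) are satisfied.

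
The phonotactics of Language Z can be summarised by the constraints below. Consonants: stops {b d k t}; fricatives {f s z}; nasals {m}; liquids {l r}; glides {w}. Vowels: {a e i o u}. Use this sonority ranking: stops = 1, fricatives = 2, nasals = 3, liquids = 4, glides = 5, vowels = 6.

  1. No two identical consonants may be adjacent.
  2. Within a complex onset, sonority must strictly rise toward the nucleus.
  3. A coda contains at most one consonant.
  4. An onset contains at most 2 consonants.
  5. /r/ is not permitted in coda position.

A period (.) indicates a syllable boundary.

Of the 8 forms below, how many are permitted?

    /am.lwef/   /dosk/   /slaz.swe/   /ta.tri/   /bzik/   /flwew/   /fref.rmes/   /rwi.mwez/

/am.lwef/ — σ1 onset /∅/, coda /m/ ok; σ2 onset /lw/ (4→5 rises), coda /f/ ok → permitted
/dosk/ — violates constraint 3: syllable 1 coda /sk/ has 2 consonants (> 1) → not permitted
/slaz.swe/ — σ1 onset /sl/ (2→4 rises), coda /z/ ok; σ2 onset /sw/ (2→5 rises), coda /∅/ ok → permitted
/ta.tri/ — σ1 onset /t/, coda /∅/ ok; σ2 onset /tr/ (1→4 rises), coda /∅/ ok → permitted
/bzik/ — σ1 onset /bz/ (1→2 rises), coda /k/ ok → permitted
/flwew/ — violates constraint 4: syllable 1 onset /flw/ has 3 consonants (> 2) → not permitted
/fref.rmes/ — violates constraint 2: syllable 2 onset /rm/: /r/ (liquid, 4) → /m/ (nasal, 3) does not rise → not permitted
/rwi.mwez/ — σ1 onset /rw/ (4→5 rises), coda /∅/ ok; σ2 onset /mw/ (3→5 rises), coda /z/ ok → permitted
Permitted: /am.lwef/, /slaz.swe/, /ta.tri/, /bzik/, /rwi.mwez/ → 5.

5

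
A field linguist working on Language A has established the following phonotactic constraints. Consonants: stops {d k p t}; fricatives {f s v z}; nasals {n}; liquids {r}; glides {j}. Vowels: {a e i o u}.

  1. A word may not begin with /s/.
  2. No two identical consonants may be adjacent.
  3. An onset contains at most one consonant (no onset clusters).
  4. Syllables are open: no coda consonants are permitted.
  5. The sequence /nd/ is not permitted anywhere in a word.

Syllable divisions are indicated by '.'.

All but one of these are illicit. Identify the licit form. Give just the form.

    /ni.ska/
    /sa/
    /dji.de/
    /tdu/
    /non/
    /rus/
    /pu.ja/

/ni.ska/ — violates constraint 3: syllable 2 onset /sk/ has 2 consonants (> 1) → illicit
/sa/ — violates constraint 1: word begins with /s/ → illicit
/dji.de/ — violates constraint 3: syllable 1 onset /dj/ has 2 consonants (> 1) → illicit
/tdu/ — violates constraint 3: syllable 1 onset /td/ has 2 consonants (> 1) → illicit
/non/ — violates constraint 4: syllable 1 coda /n/ has 1 consonant (> 0) → illicit
/rus/ — violates constraint 4: syllable 1 coda /s/ has 1 consonant (> 0) → illicit
/pu.ja/ — σ1 onset /p/, coda /∅/ ok; σ2 onset /j/, coda /∅/ ok → licit

/pu.ja/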